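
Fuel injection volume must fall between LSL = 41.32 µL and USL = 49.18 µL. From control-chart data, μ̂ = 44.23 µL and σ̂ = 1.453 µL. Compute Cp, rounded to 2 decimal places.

0.90

Cp = (USL − LSL) / (6σ̂) = (49.18 − 41.32) / (6 × 1.453) = 7.8600 / 8.7180 = 0.9016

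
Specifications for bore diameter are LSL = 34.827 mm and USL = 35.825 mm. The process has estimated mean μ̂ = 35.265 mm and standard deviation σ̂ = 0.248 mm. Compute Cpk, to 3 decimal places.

Cpu = (USL − μ̂) / (3σ̂) = (35.825 − 35.265) / (3 × 0.248) = 0.7527; Cpl = (μ̂ − LSL) / (3σ̂) = (35.265 − 34.827) / (3 × 0.248) = 0.5887; Cpk = min(Cpu, Cpl) = 0.5887

0.589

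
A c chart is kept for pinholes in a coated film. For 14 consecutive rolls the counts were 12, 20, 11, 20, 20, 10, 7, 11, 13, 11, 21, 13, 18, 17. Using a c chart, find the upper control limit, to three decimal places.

c̄ = (12 + 20 + 11 + 20 + 20 + 10 + 7 + 11 + 13 + 11 + 21 + 13 + 18 + 17) / 14 = 204 / 14 = 14.5714
UCL = c̄ + 3√c̄ = 14.5714 + 3 × √14.5714 = 14.5714 + 3 × 3.8173 = 26.0232

26.023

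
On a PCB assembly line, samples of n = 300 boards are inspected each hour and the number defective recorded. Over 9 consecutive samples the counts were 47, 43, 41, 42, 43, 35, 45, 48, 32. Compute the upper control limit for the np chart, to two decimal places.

p̄ = Σdᵢ / (k·n) = 376 / (9 × 300) = 0.13926
UCL = np̄ + 3·√(np̄(1−p̄)) = 41.7778 + 3 × √(41.7778×0.86074) = 41.7778 + 3 × 5.9967 = 59.7677

59.77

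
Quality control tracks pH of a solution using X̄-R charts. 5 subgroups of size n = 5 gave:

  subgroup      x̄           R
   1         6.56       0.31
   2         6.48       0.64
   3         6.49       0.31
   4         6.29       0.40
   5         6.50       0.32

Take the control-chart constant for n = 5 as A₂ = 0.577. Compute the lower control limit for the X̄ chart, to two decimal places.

X̄̄ = (6.56 + 6.48 + 6.49 + 6.29 + 6.50) / 5 = 32.3200 / 5 = 6.4640
R̄ = (0.31 + 0.64 + 0.31 + 0.40 + 0.32) / 5 = 1.9800 / 5 = 0.3960
LCL = X̄̄ − A₂·R̄ = 6.4640 − 0.577 × 0.3960 = 6.2355

6.24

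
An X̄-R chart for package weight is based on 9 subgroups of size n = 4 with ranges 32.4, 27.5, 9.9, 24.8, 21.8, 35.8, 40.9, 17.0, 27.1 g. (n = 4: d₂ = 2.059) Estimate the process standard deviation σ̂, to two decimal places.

R̄ = (32.4 + 27.5 + 9.9 + 24.8 + 21.8 + 35.8 + 40.9 + 17.0 + 27.1) / 9 = 26.3556
σ̂ = R̄ / d₂ = 26.3556 / 2.059 = 12.8002

12.80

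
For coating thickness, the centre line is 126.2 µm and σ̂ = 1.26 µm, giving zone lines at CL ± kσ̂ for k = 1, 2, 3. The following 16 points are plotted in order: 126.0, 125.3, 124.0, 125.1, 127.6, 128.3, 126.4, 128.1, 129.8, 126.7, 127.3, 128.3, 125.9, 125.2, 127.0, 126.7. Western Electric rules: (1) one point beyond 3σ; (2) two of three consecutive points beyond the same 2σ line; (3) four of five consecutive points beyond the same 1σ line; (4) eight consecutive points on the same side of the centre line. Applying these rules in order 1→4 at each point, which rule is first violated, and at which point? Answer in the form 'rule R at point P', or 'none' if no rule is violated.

rule 3 at point 9

Zone of each point (C = within 1σ̂, B = 1σ̂–2σ̂, A = 2σ̂–3σ̂, * = beyond 3σ̂; sign = side of CL): 1:-C, 2:-C, 3:-B, 4:-C, 5:+B, 6:+B, 7:+C, 8:+B, 9:+A, 10:+C, 11:+C, 12:+B, 13:-C, 14:-C, 15:+C, 16:+C
Rule 3 (four of five consecutive points beyond the same 1σ limit) is satisfied at point 9.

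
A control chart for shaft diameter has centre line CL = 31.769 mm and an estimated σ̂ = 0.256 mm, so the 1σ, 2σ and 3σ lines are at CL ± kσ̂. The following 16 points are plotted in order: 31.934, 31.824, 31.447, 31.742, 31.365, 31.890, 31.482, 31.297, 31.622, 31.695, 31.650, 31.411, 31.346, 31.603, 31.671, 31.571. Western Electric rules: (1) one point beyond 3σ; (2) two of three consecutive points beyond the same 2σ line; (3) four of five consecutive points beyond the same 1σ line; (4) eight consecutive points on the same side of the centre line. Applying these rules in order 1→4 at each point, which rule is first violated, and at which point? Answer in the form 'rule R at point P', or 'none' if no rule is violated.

Zone of each point (C = within 1σ̂, B = 1σ̂–2σ̂, A = 2σ̂–3σ̂, * = beyond 3σ̂; sign = side of CL): 1:+C, 2:+C, 3:-B, 4:-C, 5:-B, 6:+C, 7:-B, 8:-B, 9:-C, 10:-C, 11:-C, 12:-B, 13:-B, 14:-C, 15:-C, 16:-C
Rule 4 (eight consecutive points on the same side of the centre line) is satisfied at point 14.

rule 4 at point 14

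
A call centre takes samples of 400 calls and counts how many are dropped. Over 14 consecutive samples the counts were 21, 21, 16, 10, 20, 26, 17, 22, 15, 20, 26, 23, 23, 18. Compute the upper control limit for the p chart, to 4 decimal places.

p̄ = Σdᵢ / (k·n) = 278 / (14 × 400) = 0.04964
UCL = p̄ + 3·√(p̄(1−p̄)/n) = 0.04964 + 3 × √(0.04964×0.95036/400) = 0.04964 + 3 × 0.01086 = 0.08222

0.0822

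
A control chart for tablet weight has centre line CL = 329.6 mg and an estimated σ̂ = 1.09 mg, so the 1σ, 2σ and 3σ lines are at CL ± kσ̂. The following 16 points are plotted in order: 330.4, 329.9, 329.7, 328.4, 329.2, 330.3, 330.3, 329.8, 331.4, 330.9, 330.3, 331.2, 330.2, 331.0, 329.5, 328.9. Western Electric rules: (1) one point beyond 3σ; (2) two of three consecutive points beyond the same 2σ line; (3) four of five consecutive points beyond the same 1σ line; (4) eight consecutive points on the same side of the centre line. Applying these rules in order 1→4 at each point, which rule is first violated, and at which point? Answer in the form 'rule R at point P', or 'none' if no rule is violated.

Zone of each point (C = within 1σ̂, B = 1σ̂–2σ̂, A = 2σ̂–3σ̂, * = beyond 3σ̂; sign = side of CL): 1:+C, 2:+C, 3:+C, 4:-B, 5:-C, 6:+C, 7:+C, 8:+C, 9:+B, 10:+B, 11:+C, 12:+B, 13:+C, 14:+B, 15:-C, 16:-C
Rule 4 (eight consecutive points on the same side of the centre line) is satisfied at point 13.

rule 4 at point 13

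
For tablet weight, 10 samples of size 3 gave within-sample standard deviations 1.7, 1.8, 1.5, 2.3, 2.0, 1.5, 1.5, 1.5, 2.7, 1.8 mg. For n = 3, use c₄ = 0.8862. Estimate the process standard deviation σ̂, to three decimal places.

s̄ = (1.7 + 1.8 + 1.5 + 2.3 + 2.0 + 1.5 + 1.5 + 1.5 + 2.7 + 1.8) / 10 = 1.8300
σ̂ = s̄ / c₄ = 1.8300 / 0.8862 = 2.0650

2.065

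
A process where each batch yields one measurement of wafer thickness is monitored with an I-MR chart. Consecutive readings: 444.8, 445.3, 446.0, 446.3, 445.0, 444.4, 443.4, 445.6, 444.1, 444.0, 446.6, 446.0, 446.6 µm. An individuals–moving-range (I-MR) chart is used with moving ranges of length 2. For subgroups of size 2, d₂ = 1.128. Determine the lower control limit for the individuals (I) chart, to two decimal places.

442.58

X̄ = (444.8 + 445.3 + 446.0 + 446.3 + 445.0 + 444.4 + 443.4 + 445.6 + 444.1 + 444.0 + 446.6 + 446.0 + 446.6) / 13 = 445.2385
Moving ranges: 0.5, 0.7, 0.3, 1.3, 0.6, 1.0, 2.2, 1.5, 0.1, 2.6, 0.6, 0.6; M̄R̄ = 12.0000 / 12 = 1.0000
LCL = X̄ − 3·M̄R̄/d₂ = 445.2385 − 3 × 1.0000 / 1.128 = 442.5789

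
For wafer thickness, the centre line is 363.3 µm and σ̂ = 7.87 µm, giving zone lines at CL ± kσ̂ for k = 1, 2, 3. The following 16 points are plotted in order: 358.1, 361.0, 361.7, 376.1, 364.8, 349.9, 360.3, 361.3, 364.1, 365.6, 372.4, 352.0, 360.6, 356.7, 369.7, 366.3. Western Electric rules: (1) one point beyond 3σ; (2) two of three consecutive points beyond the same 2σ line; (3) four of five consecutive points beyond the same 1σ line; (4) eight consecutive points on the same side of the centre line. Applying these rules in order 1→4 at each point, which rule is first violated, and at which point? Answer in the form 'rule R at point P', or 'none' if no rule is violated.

none

Zone of each point (C = within 1σ̂, B = 1σ̂–2σ̂, A = 2σ̂–3σ̂, * = beyond 3σ̂; sign = side of CL): 1:-C, 2:-C, 3:-C, 4:+B, 5:+C, 6:-B, 7:-C, 8:-C, 9:+C, 10:+C, 11:+B, 12:-B, 13:-C, 14:-C, 15:+C, 16:+C
No rule fires across all 16 points.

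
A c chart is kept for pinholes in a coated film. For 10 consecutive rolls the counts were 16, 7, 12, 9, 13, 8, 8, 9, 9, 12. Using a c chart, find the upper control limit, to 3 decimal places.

c̄ = (16 + 7 + 12 + 9 + 13 + 8 + 8 + 9 + 9 + 12) / 10 = 103 / 10 = 10.3000
UCL = c̄ + 3√c̄ = 10.3000 + 3 × √10.3000 = 10.3000 + 3 × 3.2094 = 19.9281

19.928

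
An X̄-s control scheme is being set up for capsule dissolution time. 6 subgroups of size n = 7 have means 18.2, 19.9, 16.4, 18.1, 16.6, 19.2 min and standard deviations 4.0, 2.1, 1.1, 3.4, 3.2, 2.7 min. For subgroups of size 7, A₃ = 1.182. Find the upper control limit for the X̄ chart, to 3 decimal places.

X̄̄ = (18.2 + 19.9 + 16.4 + 18.1 + 16.6 + 19.2) / 6 = 18.0667
s̄ = (4.0 + 2.1 + 1.1 + 3.4 + 3.2 + 2.7) / 6 = 2.7500
UCL = X̄̄ + A₃·s̄ = 18.0667 + 1.182 × 2.7500 = 21.3172

21.317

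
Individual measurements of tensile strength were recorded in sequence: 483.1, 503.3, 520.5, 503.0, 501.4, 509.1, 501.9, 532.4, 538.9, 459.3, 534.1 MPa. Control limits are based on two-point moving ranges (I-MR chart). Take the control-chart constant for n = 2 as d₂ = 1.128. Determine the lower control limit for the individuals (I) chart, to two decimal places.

X̄ = (483.1 + 503.3 + 520.5 + 503.0 + 501.4 + 509.1 + 501.9 + 532.4 + 538.9 + 459.3 + 534.1) / 11 = 507.9091
Moving ranges: 20.2, 17.2, 17.5, 1.6, 7.7, 7.2, 30.5, 6.5, 79.6, 74.8; M̄R̄ = 262.8000 / 10 = 26.2800
LCL = X̄ − 3·M̄R̄/d₂ = 507.9091 − 3 × 26.2800 / 1.128 = 438.0155

438.02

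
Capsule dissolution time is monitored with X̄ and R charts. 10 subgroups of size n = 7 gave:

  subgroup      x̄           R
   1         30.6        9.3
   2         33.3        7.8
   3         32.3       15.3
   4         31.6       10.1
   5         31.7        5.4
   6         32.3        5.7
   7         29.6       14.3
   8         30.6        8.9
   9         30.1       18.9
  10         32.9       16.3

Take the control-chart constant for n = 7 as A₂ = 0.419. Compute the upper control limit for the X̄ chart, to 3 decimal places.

36.193

X̄̄ = (30.6 + 33.3 + 32.3 + 31.6 + 31.7 + 32.3 + 29.6 + 30.6 + 30.1 + 32.9) / 10 = 315.0000 / 10 = 31.5000
R̄ = (9.3 + 7.8 + 15.3 + 10.1 + 5.4 + 5.7 + 14.3 + 8.9 + 18.9 + 16.3) / 10 = 112.0000 / 10 = 11.2000
UCL = X̄̄ + A₂·R̄ = 31.5000 + 0.419 × 11.2000 = 36.1928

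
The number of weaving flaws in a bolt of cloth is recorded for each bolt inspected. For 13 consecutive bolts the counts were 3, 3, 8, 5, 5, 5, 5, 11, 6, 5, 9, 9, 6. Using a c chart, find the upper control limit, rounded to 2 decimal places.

c̄ = (3 + 3 + 8 + 5 + 5 + 5 + 5 + 11 + 6 + 5 + 9 + 9 + 6) / 13 = 80 / 13 = 6.1538
UCL = c̄ + 3√c̄ = 6.1538 + 3 × √6.1538 = 6.1538 + 3 × 2.4807 = 13.5959

13.60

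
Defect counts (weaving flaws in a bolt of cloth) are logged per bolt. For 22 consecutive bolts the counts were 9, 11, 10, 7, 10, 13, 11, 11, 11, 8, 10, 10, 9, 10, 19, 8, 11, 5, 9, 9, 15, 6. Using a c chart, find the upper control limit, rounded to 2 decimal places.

c̄ = (9 + 11 + 10 + 7 + 10 + 13 + 11 + 11 + 11 + 8 + 10 + 10 + 9 + 10 + 19 + 8 + 11 + 5 + 9 + 9 + 15 + 6) / 22 = 222 / 22 = 10.0909
UCL = c̄ + 3√c̄ = 10.0909 + 3 × √10.0909 = 10.0909 + 3 × 3.1766 = 19.6208

19.62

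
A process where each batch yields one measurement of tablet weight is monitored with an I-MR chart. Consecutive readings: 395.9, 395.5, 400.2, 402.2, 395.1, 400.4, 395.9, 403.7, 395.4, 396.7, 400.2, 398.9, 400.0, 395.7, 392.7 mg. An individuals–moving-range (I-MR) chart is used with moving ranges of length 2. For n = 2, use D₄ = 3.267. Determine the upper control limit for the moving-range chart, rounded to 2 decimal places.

Moving ranges: 0.4, 4.7, 2.0, 7.1, 5.3, 4.5, 7.8, 8.3, 1.3, 3.5, 1.3, 1.1, 4.3, 3.0; M̄R̄ = 54.6000 / 14 = 3.9000
UCL_MR = D₄·M̄R̄ = 3.267 × 3.9000 = 12.7413

12.74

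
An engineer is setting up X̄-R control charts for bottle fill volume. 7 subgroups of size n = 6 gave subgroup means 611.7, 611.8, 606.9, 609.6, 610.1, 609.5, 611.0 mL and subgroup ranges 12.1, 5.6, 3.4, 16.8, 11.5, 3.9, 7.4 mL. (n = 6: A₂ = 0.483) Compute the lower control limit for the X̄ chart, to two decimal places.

605.90

X̄̄ = (611.7 + 611.8 + 606.9 + 609.6 + 610.1 + 609.5 + 611.0) / 7 = 4270.6000 / 7 = 610.0857
R̄ = (12.1 + 5.6 + 3.4 + 16.8 + 11.5 + 3.9 + 7.4) / 7 = 60.7000 / 7 = 8.6714
LCL = X̄̄ − A₂·R̄ = 610.0857 − 0.483 × 8.6714 = 605.8974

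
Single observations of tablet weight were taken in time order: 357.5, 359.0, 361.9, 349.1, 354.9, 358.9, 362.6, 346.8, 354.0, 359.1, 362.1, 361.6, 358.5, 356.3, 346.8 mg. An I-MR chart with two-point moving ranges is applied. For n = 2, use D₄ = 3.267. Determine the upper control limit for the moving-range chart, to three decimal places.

Moving ranges: 1.5, 2.9, 12.8, 5.8, 4.0, 3.7, 15.8, 7.2, 5.1, 3.0, 0.5, 3.1, 2.2, 9.5; M̄R̄ = 77.1000 / 14 = 5.5071
UCL_MR = D₄·M̄R̄ = 3.267 × 5.5071 = 17.9918

17.992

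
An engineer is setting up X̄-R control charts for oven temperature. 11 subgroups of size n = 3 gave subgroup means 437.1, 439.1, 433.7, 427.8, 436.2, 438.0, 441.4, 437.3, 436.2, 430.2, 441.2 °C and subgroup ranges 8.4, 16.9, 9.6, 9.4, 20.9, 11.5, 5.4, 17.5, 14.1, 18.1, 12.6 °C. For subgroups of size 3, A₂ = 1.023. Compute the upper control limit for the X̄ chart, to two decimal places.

449.63

X̄̄ = (437.1 + 439.1 + 433.7 + 427.8 + 436.2 + 438.0 + 441.4 + 437.3 + 436.2 + 430.2 + 441.2) / 11 = 4798.2000 / 11 = 436.2000
R̄ = (8.4 + 16.9 + 9.6 + 9.4 + 20.9 + 11.5 + 5.4 + 17.5 + 14.1 + 18.1 + 12.6) / 11 = 144.4000 / 11 = 13.1273
UCL = X̄̄ + A₂·R̄ = 436.2000 + 1.023 × 13.1273 = 449.6292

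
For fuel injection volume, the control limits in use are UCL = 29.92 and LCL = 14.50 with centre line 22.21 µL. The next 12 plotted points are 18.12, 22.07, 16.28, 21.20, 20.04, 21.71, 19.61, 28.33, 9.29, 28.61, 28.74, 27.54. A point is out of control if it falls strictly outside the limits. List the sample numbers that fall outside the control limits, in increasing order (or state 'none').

9

Compare each point to [14.50, 29.92]: sample 9 = 9.29 < LCL.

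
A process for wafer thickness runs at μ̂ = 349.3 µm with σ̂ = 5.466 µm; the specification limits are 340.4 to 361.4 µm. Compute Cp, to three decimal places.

0.640

Cp = (USL − LSL) / (6σ̂) = (361.4 − 340.4) / (6 × 5.466) = 21.0000 / 32.7960 = 0.6403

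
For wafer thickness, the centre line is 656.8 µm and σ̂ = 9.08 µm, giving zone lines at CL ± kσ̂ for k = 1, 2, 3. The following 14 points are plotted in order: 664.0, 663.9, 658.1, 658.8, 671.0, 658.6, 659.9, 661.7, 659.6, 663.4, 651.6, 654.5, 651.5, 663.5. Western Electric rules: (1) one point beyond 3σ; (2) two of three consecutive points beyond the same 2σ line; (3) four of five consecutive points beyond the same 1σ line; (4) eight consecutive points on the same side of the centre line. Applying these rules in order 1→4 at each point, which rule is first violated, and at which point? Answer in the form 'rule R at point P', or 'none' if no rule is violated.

Zone of each point (C = within 1σ̂, B = 1σ̂–2σ̂, A = 2σ̂–3σ̂, * = beyond 3σ̂; sign = side of CL): 1:+C, 2:+C, 3:+C, 4:+C, 5:+B, 6:+C, 7:+C, 8:+C, 9:+C, 10:+C, 11:-C, 12:-C, 13:-C, 14:+C
Rule 4 (eight consecutive points on the same side of the centre line) is satisfied at point 8.

rule 4 at point 8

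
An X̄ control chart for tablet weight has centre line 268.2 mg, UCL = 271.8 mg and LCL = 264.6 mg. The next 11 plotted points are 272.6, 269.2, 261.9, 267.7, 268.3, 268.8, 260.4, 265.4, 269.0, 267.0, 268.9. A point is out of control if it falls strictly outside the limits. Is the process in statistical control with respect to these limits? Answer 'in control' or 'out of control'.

Compare each point to [264.6, 271.8]: sample 1 = 272.6 > UCL; sample 3 = 261.9 < LCL; sample 7 = 260.4 < LCL.

out of control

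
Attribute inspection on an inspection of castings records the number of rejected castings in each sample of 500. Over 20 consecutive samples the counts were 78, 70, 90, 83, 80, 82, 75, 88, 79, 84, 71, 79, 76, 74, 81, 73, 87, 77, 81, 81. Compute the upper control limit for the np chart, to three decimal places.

103.974

p̄ = Σdᵢ / (k·n) = 1589 / (20 × 500) = 0.15890
UCL = np̄ + 3·√(np̄(1−p̄)) = 79.4500 + 3 × √(79.4500×0.84110) = 79.4500 + 3 × 8.1747 = 103.9740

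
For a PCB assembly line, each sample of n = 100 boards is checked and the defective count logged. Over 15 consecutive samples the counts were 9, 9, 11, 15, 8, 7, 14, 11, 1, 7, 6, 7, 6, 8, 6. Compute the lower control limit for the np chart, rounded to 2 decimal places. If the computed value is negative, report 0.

0.04

p̄ = Σdᵢ / (k·n) = 125 / (15 × 100) = 0.08333
LCL = np̄ − 3·√(np̄(1−p̄)) = 8.3333 − 3 × 2.7639 = 0.0418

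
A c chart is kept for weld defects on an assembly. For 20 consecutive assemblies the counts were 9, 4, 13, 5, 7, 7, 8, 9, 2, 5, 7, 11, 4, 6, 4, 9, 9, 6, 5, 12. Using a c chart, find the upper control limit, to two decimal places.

c̄ = (9 + 4 + 13 + 5 + 7 + 7 + 8 + 9 + 2 + 5 + 7 + 11 + 4 + 6 + 4 + 9 + 9 + 6 + 5 + 12) / 20 = 142 / 20 = 7.1000
UCL = c̄ + 3√c̄ = 7.1000 + 3 × √7.1000 = 7.1000 + 3 × 2.6646 = 15.0937

15.09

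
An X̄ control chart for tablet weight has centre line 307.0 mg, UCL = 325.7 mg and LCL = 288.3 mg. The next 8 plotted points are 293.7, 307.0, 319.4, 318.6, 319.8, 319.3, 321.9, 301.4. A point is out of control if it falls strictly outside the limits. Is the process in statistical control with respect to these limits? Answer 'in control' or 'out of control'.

in control

All 8 points lie within [288.3, 325.7].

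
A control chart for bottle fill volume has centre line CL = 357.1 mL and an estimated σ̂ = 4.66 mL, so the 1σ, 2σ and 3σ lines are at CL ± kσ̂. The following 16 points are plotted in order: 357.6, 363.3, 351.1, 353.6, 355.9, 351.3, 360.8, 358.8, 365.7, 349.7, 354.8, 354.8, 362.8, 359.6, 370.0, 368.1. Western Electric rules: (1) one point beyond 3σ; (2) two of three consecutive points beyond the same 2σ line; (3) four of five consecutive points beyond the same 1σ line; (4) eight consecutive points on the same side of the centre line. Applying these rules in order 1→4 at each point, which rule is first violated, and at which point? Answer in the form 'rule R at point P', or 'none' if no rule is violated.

Zone of each point (C = within 1σ̂, B = 1σ̂–2σ̂, A = 2σ̂–3σ̂, * = beyond 3σ̂; sign = side of CL): 1:+C, 2:+B, 3:-B, 4:-C, 5:-C, 6:-B, 7:+C, 8:+C, 9:+B, 10:-B, 11:-C, 12:-C, 13:+B, 14:+C, 15:+A, 16:+A
Rule 2 (two of three consecutive points beyond the same 2σ limit) is satisfied at point 16.

rule 2 at point 16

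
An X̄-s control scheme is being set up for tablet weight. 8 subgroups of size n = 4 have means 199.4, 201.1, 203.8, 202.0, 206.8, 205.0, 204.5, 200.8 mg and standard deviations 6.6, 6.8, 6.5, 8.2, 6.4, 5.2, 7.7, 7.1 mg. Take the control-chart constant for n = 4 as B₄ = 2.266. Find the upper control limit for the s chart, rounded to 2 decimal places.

15.44

s̄ = (6.6 + 6.8 + 6.5 + 8.2 + 6.4 + 5.2 + 7.7 + 7.1) / 8 = 6.8125
UCL_s = B₄·s̄ = 2.266 × 6.8125 = 15.4371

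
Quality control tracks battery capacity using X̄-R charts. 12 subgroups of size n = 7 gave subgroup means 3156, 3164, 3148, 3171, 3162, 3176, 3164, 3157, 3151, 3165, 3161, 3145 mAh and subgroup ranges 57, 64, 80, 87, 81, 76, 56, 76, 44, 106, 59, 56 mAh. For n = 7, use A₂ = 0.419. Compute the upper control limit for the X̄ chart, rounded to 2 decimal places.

X̄̄ = (3156 + 3164 + 3148 + 3171 + 3162 + 3176 + 3164 + 3157 + 3151 + 3165 + 3161 + 3145) / 12 = 37920.0000 / 12 = 3160.0000
R̄ = (57 + 64 + 80 + 87 + 81 + 76 + 56 + 76 + 44 + 106 + 59 + 56) / 12 = 842.0000 / 12 = 70.1667
UCL = X̄̄ + A₂·R̄ = 3160.0000 + 0.419 × 70.1667 = 3189.3998

3189.40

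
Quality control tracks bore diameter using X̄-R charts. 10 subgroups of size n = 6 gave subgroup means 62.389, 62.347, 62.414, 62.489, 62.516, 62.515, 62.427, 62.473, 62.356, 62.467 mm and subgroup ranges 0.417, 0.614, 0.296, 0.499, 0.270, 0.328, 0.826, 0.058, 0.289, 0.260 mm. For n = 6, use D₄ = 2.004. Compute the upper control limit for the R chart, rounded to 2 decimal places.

0.77

R̄ = (0.417 + 0.614 + 0.296 + 0.499 + 0.270 + 0.328 + 0.826 + 0.058 + 0.289 + 0.260) / 10 = 3.8570 / 10 = 0.3857
UCL_R = D₄·R̄ = 2.004 × 0.3857 = 0.7729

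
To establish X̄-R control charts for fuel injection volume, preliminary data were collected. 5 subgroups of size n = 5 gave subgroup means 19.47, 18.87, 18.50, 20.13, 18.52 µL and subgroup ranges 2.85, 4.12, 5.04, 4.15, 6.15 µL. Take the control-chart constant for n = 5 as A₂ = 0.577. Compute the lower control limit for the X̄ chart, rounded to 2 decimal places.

X̄̄ = (19.47 + 18.87 + 18.50 + 20.13 + 18.52) / 5 = 95.4900 / 5 = 19.0980
R̄ = (2.85 + 4.12 + 5.04 + 4.15 + 6.15) / 5 = 22.3100 / 5 = 4.4620
LCL = X̄̄ − A₂·R̄ = 19.0980 − 0.577 × 4.4620 = 16.5234

16.52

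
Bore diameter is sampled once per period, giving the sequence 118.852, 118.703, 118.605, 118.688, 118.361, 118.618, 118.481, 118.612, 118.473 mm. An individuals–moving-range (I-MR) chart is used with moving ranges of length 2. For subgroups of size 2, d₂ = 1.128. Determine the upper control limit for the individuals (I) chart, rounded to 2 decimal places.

119.04

X̄ = (118.852 + 118.703 + 118.605 + 118.688 + 118.361 + 118.618 + 118.481 + 118.612 + 118.473) / 9 = 118.5992
Moving ranges: 0.149, 0.098, 0.083, 0.327, 0.257, 0.137, 0.131, 0.139; M̄R̄ = 1.3210 / 8 = 0.1651
UCL = X̄ + 3·M̄R̄/d₂ = 118.5992 + 3 × 0.1651 / 1.128 = 119.0384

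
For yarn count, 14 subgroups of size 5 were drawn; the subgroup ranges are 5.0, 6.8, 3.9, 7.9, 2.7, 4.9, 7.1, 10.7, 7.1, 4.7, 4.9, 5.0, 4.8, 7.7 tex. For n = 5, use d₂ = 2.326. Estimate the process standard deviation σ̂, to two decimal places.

R̄ = (5.0 + 6.8 + 3.9 + 7.9 + 2.7 + 4.9 + 7.1 + 10.7 + 7.1 + 4.7 + 4.9 + 5.0 + 4.8 + 7.7) / 14 = 5.9429
σ̂ = R̄ / d₂ = 5.9429 / 2.326 = 2.5550

2.55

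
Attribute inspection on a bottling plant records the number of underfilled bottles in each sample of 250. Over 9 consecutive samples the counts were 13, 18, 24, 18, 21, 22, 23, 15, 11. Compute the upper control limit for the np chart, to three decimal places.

p̄ = Σdᵢ / (k·n) = 165 / (9 × 250) = 0.07333
UCL = np̄ + 3·√(np̄(1−p̄)) = 18.3333 + 3 × √(18.3333×0.92667) = 18.3333 + 3 × 4.1218 = 30.6986

30.699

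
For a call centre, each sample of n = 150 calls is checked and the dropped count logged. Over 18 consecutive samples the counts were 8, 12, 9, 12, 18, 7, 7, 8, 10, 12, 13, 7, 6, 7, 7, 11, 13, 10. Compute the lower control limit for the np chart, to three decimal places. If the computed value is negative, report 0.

p̄ = Σdᵢ / (k·n) = 177 / (18 × 150) = 0.06556
LCL = np̄ − 3·√(np̄(1−p̄)) = 9.8333 − 3 × 3.0313 = 0.7395

0.739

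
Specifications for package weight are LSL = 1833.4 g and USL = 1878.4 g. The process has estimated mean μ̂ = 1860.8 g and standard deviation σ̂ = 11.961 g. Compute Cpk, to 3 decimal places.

Cpu = (USL − μ̂) / (3σ̂) = (1878.4 − 1860.8) / (3 × 11.961) = 0.4905; Cpl = (μ̂ − LSL) / (3σ̂) = (1860.8 − 1833.4) / (3 × 11.961) = 0.7636; Cpk = min(Cpu, Cpl) = 0.4905

0.490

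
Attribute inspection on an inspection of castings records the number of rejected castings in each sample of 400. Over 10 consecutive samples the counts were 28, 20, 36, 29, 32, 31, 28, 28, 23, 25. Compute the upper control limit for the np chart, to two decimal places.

43.31

p̄ = Σdᵢ / (k·n) = 280 / (10 × 400) = 0.07000
UCL = np̄ + 3·√(np̄(1−p̄)) = 28.0000 + 3 × √(28.0000×0.93000) = 28.0000 + 3 × 5.1029 = 43.3088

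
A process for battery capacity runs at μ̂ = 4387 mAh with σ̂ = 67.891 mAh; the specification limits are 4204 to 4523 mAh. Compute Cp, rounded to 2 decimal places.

0.78

Cp = (USL − LSL) / (6σ̂) = (4523 − 4204) / (6 × 67.891) = 319.0000 / 407.3460 = 0.7831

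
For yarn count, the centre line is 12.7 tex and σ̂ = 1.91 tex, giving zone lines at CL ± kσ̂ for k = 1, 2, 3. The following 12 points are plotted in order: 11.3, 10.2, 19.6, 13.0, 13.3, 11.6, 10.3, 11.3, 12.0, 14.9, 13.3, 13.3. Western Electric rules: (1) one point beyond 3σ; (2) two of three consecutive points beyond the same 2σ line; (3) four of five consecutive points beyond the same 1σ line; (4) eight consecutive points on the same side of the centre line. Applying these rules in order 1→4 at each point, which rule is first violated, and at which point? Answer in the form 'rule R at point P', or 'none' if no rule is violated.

Zone of each point (C = within 1σ̂, B = 1σ̂–2σ̂, A = 2σ̂–3σ̂, * = beyond 3σ̂; sign = side of CL): 1:-C, 2:-B, 3:+*, 4:+C, 5:+C, 6:-C, 7:-B, 8:-C, 9:-C, 10:+B, 11:+C, 12:+C
Rule 1 (one point beyond the 3σ limits) is satisfied at point 3.

rule 1 at point 3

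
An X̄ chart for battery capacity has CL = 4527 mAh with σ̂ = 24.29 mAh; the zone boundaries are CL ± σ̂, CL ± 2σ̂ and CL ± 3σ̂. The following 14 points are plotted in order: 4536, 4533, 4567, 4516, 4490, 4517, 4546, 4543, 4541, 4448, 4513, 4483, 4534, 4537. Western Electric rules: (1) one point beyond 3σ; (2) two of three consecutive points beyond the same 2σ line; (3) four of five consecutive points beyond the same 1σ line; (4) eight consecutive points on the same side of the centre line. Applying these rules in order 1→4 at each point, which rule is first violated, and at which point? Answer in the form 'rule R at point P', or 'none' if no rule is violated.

Zone of each point (C = within 1σ̂, B = 1σ̂–2σ̂, A = 2σ̂–3σ̂, * = beyond 3σ̂; sign = side of CL): 1:+C, 2:+C, 3:+B, 4:-C, 5:-B, 6:-C, 7:+C, 8:+C, 9:+C, 10:-*, 11:-C, 12:-B, 13:+C, 14:+C
Rule 1 (one point beyond the 3σ limits) is satisfied at point 10.

rule 1 at point 10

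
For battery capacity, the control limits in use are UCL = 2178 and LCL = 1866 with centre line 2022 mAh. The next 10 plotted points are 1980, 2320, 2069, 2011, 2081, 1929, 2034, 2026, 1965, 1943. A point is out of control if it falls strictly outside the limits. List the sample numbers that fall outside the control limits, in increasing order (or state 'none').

2

Compare each point to [1866, 2178]: sample 2 = 2320 > UCL.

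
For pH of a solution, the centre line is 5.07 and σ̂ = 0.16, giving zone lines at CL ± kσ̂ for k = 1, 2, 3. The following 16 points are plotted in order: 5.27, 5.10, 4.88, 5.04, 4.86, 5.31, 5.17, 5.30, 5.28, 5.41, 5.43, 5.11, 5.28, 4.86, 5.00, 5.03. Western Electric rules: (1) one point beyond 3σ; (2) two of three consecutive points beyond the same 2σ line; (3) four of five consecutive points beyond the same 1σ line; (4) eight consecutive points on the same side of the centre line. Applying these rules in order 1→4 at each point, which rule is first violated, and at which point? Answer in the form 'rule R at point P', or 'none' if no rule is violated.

Zone of each point (C = within 1σ̂, B = 1σ̂–2σ̂, A = 2σ̂–3σ̂, * = beyond 3σ̂; sign = side of CL): 1:+B, 2:+C, 3:-B, 4:-C, 5:-B, 6:+B, 7:+C, 8:+B, 9:+B, 10:+A, 11:+A, 12:+C, 13:+B, 14:-B, 15:-C, 16:-C
Rule 3 (four of five consecutive points beyond the same 1σ limit) is satisfied at point 10.

rule 3 at point 10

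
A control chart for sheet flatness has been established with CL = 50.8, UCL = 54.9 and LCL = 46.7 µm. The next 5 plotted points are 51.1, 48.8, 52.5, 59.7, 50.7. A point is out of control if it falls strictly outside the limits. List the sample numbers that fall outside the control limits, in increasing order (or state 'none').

Compare each point to [46.7, 54.9]: sample 4 = 59.7 > UCL.

4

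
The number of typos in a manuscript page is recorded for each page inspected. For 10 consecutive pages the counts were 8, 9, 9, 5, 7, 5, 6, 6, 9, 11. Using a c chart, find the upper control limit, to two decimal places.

15.72

c̄ = (8 + 9 + 9 + 5 + 7 + 5 + 6 + 6 + 9 + 11) / 10 = 75 / 10 = 7.5000
UCL = c̄ + 3√c̄ = 7.5000 + 3 × √7.5000 = 7.5000 + 3 × 2.7386 = 15.7158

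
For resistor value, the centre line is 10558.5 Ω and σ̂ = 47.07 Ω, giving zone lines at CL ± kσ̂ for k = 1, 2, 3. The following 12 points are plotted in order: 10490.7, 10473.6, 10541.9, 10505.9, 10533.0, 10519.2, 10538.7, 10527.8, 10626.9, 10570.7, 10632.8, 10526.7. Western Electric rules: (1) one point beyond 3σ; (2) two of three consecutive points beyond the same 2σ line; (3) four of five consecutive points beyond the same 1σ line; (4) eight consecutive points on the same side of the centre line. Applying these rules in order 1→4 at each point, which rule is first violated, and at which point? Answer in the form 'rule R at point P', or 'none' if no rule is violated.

Zone of each point (C = within 1σ̂, B = 1σ̂–2σ̂, A = 2σ̂–3σ̂, * = beyond 3σ̂; sign = side of CL): 1:-B, 2:-B, 3:-C, 4:-B, 5:-C, 6:-C, 7:-C, 8:-C, 9:+B, 10:+C, 11:+B, 12:-C
Rule 4 (eight consecutive points on the same side of the centre line) is satisfied at point 8.

rule 4 at point 8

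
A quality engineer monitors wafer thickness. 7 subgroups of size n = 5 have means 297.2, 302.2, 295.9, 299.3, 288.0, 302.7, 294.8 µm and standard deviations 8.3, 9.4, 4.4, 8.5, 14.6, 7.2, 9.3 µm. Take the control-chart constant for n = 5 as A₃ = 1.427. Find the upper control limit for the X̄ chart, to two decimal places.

X̄̄ = (297.2 + 302.2 + 295.9 + 299.3 + 288.0 + 302.7 + 294.8) / 7 = 297.1571
s̄ = (8.3 + 9.4 + 4.4 + 8.5 + 14.6 + 7.2 + 9.3) / 7 = 8.8143
UCL = X̄̄ + A₃·s̄ = 297.1571 + 1.427 × 8.8143 = 309.7351

309.74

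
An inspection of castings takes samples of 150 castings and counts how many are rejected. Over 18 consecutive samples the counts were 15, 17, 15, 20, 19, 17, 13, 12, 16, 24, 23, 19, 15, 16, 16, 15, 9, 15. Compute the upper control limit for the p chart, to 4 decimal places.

p̄ = Σdᵢ / (k·n) = 296 / (18 × 150) = 0.10963
UCL = p̄ + 3·√(p̄(1−p̄)/n) = 0.10963 + 3 × √(0.10963×0.89037/150) = 0.10963 + 3 × 0.02551 = 0.18616

0.1862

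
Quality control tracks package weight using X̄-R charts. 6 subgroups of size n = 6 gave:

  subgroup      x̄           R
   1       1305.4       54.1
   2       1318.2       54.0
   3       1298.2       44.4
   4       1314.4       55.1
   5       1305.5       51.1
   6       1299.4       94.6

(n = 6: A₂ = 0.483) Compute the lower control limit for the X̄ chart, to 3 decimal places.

1278.409

X̄̄ = (1305.4 + 1318.2 + 1298.2 + 1314.4 + 1305.5 + 1299.4) / 6 = 7841.1000 / 6 = 1306.8500
R̄ = (54.1 + 54.0 + 44.4 + 55.1 + 51.1 + 94.6) / 6 = 353.3000 / 6 = 58.8833
LCL = X̄̄ − A₂·R̄ = 1306.8500 − 0.483 × 58.8833 = 1278.4094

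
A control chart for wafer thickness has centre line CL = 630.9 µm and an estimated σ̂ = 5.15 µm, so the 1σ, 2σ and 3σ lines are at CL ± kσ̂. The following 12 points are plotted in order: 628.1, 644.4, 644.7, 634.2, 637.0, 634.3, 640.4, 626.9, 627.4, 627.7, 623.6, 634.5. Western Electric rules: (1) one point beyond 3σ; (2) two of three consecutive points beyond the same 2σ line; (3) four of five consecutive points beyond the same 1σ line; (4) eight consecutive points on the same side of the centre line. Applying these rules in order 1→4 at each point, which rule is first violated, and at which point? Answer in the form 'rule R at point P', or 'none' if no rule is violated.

rule 2 at point 3

Zone of each point (C = within 1σ̂, B = 1σ̂–2σ̂, A = 2σ̂–3σ̂, * = beyond 3σ̂; sign = side of CL): 1:-C, 2:+A, 3:+A, 4:+C, 5:+B, 6:+C, 7:+B, 8:-C, 9:-C, 10:-C, 11:-B, 12:+C
Rule 2 (two of three consecutive points beyond the same 2σ limit) is satisfied at point 3.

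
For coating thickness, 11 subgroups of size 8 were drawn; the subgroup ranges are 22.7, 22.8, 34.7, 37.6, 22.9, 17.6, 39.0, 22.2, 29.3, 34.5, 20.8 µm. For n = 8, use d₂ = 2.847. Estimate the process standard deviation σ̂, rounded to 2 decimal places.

R̄ = (22.7 + 22.8 + 34.7 + 37.6 + 22.9 + 17.6 + 39.0 + 22.2 + 29.3 + 34.5 + 20.8) / 11 = 27.6455
σ̂ = R̄ / d₂ = 27.6455 / 2.847 = 9.7104

9.71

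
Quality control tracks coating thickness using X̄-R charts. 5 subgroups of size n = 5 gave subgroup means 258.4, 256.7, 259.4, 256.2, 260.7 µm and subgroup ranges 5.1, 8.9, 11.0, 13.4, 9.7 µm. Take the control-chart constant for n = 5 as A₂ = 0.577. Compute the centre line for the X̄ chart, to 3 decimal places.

258.280

X̄̄ = (258.4 + 256.7 + 259.4 + 256.2 + 260.7) / 5 = 1291.4000 / 5 = 258.2800
CL = X̄̄ = 258.2800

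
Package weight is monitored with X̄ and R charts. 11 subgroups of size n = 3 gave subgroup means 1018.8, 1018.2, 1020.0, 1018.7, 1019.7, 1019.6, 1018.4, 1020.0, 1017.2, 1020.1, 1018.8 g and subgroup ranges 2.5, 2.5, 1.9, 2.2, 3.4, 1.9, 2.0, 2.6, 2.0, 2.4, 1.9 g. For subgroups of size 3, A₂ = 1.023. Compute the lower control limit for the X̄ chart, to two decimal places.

1016.69

X̄̄ = (1018.8 + 1018.2 + 1020.0 + 1018.7 + 1019.7 + 1019.6 + 1018.4 + 1020.0 + 1017.2 + 1020.1 + 1018.8) / 11 = 11209.5000 / 11 = 1019.0455
R̄ = (2.5 + 2.5 + 1.9 + 2.2 + 3.4 + 1.9 + 2.0 + 2.6 + 2.0 + 2.4 + 1.9) / 11 = 25.3000 / 11 = 2.3000
LCL = X̄̄ − A₂·R̄ = 1019.0455 − 1.023 × 2.3000 = 1016.6926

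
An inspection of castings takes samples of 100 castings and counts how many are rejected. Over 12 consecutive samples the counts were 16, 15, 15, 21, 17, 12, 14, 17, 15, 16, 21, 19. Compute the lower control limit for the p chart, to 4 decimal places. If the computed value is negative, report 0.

p̄ = Σdᵢ / (k·n) = 198 / (12 × 100) = 0.16500
LCL = p̄ − 3·√(p̄(1−p̄)/n) = 0.16500 − 3 × 0.03712 = 0.05365

0.0536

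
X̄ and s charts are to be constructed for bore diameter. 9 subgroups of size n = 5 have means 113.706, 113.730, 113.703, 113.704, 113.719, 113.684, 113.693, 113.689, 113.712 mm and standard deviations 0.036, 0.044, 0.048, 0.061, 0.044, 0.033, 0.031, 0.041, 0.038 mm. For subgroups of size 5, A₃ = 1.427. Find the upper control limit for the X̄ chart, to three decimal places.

X̄̄ = (113.706 + 113.730 + 113.703 + 113.704 + 113.719 + 113.684 + 113.693 + 113.689 + 113.712) / 9 = 113.7044
s̄ = (0.036 + 0.044 + 0.048 + 0.061 + 0.044 + 0.033 + 0.031 + 0.041 + 0.038) / 9 = 0.0418
UCL = X̄̄ + A₃·s̄ = 113.7044 + 1.427 × 0.0418 = 113.7641

113.764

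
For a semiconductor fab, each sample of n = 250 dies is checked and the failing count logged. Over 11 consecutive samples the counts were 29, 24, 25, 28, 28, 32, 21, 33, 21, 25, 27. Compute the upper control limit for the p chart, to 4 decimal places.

p̄ = Σdᵢ / (k·n) = 293 / (11 × 250) = 0.10655
UCL = p̄ + 3·√(p̄(1−p̄)/n) = 0.10655 + 3 × √(0.10655×0.89345/250) = 0.10655 + 3 × 0.01951 = 0.16509

0.1651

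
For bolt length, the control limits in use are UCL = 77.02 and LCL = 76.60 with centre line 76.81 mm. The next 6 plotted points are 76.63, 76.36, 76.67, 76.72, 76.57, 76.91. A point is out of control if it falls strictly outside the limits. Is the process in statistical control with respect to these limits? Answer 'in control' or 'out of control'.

out of control

Compare each point to [76.60, 77.02]: sample 2 = 76.36 < LCL; sample 5 = 76.57 < LCL.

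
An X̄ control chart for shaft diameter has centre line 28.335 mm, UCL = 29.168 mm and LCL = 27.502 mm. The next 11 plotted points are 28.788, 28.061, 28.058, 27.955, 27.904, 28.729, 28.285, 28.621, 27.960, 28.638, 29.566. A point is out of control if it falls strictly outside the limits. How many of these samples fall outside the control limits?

1

Compare each point to [27.502, 29.168]: sample 11 = 29.566 > UCL.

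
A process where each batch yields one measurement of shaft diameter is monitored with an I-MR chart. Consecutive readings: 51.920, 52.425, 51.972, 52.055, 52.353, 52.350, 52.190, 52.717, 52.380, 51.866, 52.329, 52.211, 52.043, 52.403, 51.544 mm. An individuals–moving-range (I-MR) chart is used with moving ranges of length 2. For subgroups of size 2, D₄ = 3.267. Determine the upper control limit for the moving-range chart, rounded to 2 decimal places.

1.13

Moving ranges: 0.505, 0.453, 0.083, 0.298, 0.003, 0.160, 0.527, 0.337, 0.514, 0.463, 0.118, 0.168, 0.360, 0.859; M̄R̄ = 4.8480 / 14 = 0.3463
UCL_MR = D₄·M̄R̄ = 3.267 × 0.3463 = 1.1313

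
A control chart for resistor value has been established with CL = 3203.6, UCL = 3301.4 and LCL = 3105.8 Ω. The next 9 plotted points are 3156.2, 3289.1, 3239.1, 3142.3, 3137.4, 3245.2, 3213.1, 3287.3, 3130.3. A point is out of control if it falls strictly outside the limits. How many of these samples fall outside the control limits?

0

All 9 points lie within [3105.8, 3301.4].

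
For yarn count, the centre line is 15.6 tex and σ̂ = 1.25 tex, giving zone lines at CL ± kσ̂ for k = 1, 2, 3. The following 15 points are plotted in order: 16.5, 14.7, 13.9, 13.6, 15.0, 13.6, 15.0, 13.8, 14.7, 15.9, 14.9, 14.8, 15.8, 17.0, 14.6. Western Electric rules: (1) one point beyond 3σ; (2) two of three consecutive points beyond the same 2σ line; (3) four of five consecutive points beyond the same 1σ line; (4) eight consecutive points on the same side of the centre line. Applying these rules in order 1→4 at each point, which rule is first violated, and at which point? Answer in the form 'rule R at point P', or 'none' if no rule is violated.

rule 4 at point 9

Zone of each point (C = within 1σ̂, B = 1σ̂–2σ̂, A = 2σ̂–3σ̂, * = beyond 3σ̂; sign = side of CL): 1:+C, 2:-C, 3:-B, 4:-B, 5:-C, 6:-B, 7:-C, 8:-B, 9:-C, 10:+C, 11:-C, 12:-C, 13:+C, 14:+B, 15:-C
Rule 4 (eight consecutive points on the same side of the centre line) is satisfied at point 9.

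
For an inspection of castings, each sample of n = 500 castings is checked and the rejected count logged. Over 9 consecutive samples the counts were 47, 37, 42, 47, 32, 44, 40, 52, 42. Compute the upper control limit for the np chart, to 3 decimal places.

p̄ = Σdᵢ / (k·n) = 383 / (9 × 500) = 0.08511
UCL = np̄ + 3·√(np̄(1−p̄)) = 42.5556 + 3 × √(42.5556×0.91489) = 42.5556 + 3 × 6.2397 = 61.2746

61.275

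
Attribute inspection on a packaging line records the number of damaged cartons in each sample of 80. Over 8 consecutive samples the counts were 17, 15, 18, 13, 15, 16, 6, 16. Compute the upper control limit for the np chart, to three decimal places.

24.837

p̄ = Σdᵢ / (k·n) = 116 / (8 × 80) = 0.18125
UCL = np̄ + 3·√(np̄(1−p̄)) = 14.5000 + 3 × √(14.5000×0.81875) = 14.5000 + 3 × 3.4456 = 24.8367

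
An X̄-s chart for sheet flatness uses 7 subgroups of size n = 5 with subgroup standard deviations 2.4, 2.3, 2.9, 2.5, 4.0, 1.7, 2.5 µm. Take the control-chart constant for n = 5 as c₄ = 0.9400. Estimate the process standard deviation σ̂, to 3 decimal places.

s̄ = (2.4 + 2.3 + 2.9 + 2.5 + 4.0 + 1.7 + 2.5) / 7 = 2.6143
σ̂ = s̄ / c₄ = 2.6143 / 0.9400 = 2.7812

2.781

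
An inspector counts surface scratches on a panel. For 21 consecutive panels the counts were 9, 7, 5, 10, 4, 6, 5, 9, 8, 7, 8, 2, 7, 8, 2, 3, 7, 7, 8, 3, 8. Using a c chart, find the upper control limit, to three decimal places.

c̄ = (9 + 7 + 5 + 10 + 4 + 6 + 5 + 9 + 8 + 7 + 8 + 2 + 7 + 8 + 2 + 3 + 7 + 7 + 8 + 3 + 8) / 21 = 133 / 21 = 6.3333
UCL = c̄ + 3√c̄ = 6.3333 + 3 × √6.3333 = 6.3333 + 3 × 2.5166 = 13.8832

13.883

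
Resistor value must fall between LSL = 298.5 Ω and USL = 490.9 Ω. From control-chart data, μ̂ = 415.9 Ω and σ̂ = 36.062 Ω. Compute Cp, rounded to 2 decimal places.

0.89

Cp = (USL − LSL) / (6σ̂) = (490.9 − 298.5) / (6 × 36.062) = 192.4000 / 216.3720 = 0.8892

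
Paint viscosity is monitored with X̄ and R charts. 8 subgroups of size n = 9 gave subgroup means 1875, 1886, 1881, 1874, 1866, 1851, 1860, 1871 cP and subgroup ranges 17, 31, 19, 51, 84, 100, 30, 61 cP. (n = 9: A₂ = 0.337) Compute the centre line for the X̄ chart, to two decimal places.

X̄̄ = (1875 + 1886 + 1881 + 1874 + 1866 + 1851 + 1860 + 1871) / 8 = 14964.0000 / 8 = 1870.5000
CL = X̄̄ = 1870.5000

1870.50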